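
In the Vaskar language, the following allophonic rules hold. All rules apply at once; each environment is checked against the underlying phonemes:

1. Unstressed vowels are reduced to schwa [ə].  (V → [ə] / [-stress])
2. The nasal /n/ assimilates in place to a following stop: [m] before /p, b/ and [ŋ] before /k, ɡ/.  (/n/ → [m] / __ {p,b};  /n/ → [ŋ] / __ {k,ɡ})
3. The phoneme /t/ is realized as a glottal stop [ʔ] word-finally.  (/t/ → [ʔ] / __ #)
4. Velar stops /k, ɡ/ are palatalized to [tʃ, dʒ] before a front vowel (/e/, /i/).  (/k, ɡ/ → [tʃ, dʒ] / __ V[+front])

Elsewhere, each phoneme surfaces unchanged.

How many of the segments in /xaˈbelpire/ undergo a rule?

Segments that undergo a rule: /a/ → [ə] (rule 1); /i/ → [ə] (rule 1); /e/ → [ə] (rule 1).
All other segments surface unchanged.

3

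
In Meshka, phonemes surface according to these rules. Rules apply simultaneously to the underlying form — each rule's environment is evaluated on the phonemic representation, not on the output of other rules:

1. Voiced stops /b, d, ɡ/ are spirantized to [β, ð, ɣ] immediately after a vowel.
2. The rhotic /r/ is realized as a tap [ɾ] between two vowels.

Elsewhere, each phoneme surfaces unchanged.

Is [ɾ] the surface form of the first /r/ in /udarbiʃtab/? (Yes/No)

/r/ (between /a/ and /b/) fails the environment for rule 2, so it stays [r].
The actual realization is [r], not [ɾ].

No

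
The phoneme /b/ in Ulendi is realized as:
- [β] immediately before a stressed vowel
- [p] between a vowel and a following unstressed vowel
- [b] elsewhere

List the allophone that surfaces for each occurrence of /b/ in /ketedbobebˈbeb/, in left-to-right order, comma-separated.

[b], [p], [b], [β], [b]

Occurrence 1 (position 6): no conditioning environment matches → elsewhere allophone [b].
Occurrence 2 (position 8): between a vowel and a following unstressed vowel → [p].
Occurrence 3 (position 10): no conditioning environment matches → elsewhere allophone [b].
Occurrence 4 (position 11): immediately before a stressed vowel → [β].
Occurrence 5 (position 13): no conditioning environment matches → elsewhere allophone [b].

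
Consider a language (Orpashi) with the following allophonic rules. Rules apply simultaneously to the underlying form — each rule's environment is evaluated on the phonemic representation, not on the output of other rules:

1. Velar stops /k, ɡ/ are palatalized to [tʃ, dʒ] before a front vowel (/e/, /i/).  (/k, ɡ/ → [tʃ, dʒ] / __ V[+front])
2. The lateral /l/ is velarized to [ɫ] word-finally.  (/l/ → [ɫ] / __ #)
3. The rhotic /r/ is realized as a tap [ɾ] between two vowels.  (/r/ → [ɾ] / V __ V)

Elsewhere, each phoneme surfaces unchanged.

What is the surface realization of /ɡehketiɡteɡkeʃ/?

/ɡ/ — word-initial, before a front vowel — surfaces as [dʒ] (rule 1).
/k/ meets the environment for rule 1 (before a front vowel) → [tʃ].
/ɡ/ (between /i/ and /t/) is in the target of rule 1 but the environment (before a front vowel) is not met → [ɡ].
/ɡ/ (between /e/ and /k/) is in the target of rule 1 but the environment (before a front vowel) is not met → [ɡ].
Rule 1 applies to /k/ (between /ɡ/ and /e/: before a front vowel) → [tʃ].

[dʒehtʃetiɡteɡtʃeʃ]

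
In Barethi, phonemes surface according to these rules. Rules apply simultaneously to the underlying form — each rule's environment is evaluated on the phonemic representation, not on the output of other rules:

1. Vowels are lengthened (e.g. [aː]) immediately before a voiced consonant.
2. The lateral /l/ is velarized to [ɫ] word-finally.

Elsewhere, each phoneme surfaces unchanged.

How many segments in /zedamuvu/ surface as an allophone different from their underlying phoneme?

Segments that undergo a rule: /e/ → [eː] (rule 1); /a/ → [aː] (rule 1); /u/ → [uː] (rule 1).
All other segments surface unchanged.

3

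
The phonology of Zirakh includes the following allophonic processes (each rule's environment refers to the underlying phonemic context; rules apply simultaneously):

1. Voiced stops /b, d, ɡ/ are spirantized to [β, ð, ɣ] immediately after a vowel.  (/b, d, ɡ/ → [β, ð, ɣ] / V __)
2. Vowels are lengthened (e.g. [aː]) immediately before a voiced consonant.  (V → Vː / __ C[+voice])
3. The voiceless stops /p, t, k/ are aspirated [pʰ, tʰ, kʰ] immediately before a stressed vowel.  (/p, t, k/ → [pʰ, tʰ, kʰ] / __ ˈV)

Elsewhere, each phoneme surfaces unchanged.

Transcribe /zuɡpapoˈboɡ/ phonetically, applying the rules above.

/z/ (word-initial): no rule targets it → [z].
/u/ (between /z/ and /ɡ/): before a voiced consonant, so rule 2 applies → [uː].
/ɡ/ meets the environment for rule 1 (immediately after a vowel) → [ɣ].
/p/ — between /ɡ/ and /a/; rule 3 does not apply here → [p].
/a/ (between /p/ and /p/) is in the target of rule 2 but the environment (before a voiced consonant) is not met → [a].
/p/ (between /a/ and /o/): rule 3 targets it, but not immediately before a stressed vowel → unchanged [p].
/o/ meets the environment for rule 2 (before a voiced consonant) → [oː].
/b/ (between /o/ and /o/) occurs immediately after a vowel → [β] by rule 1.
/o/ (between /b/ and /ɡ/) occurs before a voiced consonant → [oː] by rule 2.
/ɡ/ — word-final, immediately after a vowel — surfaces as [ɣ] (rule 1).

[zuːɣpapoːˈβoːɣ]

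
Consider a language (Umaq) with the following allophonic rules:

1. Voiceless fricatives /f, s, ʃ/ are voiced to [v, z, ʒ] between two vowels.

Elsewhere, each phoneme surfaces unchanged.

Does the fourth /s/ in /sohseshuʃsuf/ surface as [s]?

/s/ (between /ʃ/ and /u/) fails the environment for rule 1, so it stays [s].
The actual realization is [s], which matches [s].

Yes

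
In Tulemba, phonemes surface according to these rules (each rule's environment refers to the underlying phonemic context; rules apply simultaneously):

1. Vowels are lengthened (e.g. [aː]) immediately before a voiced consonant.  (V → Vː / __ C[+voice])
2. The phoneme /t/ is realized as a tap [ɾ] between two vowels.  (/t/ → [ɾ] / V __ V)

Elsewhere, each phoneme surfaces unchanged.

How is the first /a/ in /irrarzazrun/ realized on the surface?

[aː]

/a/ (between /r/ and /r/) occurs before a voiced consonant → [aː] by rule 1.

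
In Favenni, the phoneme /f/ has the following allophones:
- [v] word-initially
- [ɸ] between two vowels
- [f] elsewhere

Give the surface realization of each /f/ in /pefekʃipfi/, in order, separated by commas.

Occurrence 1 (position 3): between two vowels → [ɸ].
Occurrence 2 (position 9): no conditioning environment matches → elsewhere allophone [f].

[ɸ], [f]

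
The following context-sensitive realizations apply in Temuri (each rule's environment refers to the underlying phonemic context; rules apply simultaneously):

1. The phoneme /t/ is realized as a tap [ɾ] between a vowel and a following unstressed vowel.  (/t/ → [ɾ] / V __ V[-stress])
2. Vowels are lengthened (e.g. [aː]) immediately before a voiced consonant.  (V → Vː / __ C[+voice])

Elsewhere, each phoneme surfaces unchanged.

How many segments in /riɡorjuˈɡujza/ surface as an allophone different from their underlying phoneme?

4

Segments that undergo a rule: /i/ → [iː] (rule 2); /o/ → [oː] (rule 2); /u/ → [uː] (rule 2); /u/ → [uː] (rule 2).
All other segments surface unchanged.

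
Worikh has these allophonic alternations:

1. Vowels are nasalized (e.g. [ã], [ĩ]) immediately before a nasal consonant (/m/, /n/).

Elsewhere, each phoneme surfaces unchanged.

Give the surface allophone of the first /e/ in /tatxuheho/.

/e/ (between /h/ and /h/) is in the target of rule 1 but the environment (before a nasal consonant) is not met → [e].

[e]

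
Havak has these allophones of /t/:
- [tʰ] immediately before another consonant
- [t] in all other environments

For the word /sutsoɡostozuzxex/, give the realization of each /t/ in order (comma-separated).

[tʰ], [t]

Occurrence 1 (position 3): immediately before another consonant → [tʰ].
Occurrence 2 (position 9): no conditioning environment matches → elsewhere allophone [t].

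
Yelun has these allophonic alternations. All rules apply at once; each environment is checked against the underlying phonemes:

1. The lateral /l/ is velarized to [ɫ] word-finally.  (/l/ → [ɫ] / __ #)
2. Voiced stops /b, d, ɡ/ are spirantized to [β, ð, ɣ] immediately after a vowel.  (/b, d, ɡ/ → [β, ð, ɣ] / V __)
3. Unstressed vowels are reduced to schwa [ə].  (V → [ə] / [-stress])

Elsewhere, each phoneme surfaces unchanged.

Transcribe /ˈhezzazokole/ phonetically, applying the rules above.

/e/ (between /h/ and /z/) fails the environment for rule 3, so it stays [e].
/a/ (between /z/ and /z/): in an unstressed syllable, so rule 3 applies → [ə].
/o/ meets the environment for rule 3 (in an unstressed syllable) → [ə].
/o/ (between /k/ and /l/): in an unstressed syllable, so rule 3 applies → [ə].
/l/ (between /o/ and /e/): rule 1 targets it, but not word-finally → unchanged [l].
Rule 3 applies to /e/ (word-final: in an unstressed syllable) → [ə].

[ˈhezzəzəkələ]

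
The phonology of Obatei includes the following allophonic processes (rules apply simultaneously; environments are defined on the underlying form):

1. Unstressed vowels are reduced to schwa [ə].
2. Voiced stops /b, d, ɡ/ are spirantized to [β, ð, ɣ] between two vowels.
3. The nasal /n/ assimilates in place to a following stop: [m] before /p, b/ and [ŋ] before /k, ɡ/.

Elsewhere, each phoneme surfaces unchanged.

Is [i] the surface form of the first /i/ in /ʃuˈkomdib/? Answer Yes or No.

No

/i/ meets the environment for rule 1 (in an unstressed syllable) → [ə].
The actual realization is [ə], not [i].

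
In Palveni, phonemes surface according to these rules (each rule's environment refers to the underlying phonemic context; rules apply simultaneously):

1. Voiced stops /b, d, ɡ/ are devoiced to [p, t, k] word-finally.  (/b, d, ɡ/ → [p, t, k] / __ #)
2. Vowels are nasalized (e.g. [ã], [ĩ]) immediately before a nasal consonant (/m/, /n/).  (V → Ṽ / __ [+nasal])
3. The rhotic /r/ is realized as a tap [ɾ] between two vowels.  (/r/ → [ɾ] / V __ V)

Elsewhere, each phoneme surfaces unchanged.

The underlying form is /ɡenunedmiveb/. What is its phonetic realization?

/ɡ/ (word-initial): rule 1 targets it, but not word-finally → unchanged [ɡ].
/e/ meets the environment for rule 2 (before a nasal consonant) → [ẽ].
/n/ (between /e/ and /u/) is unaffected → [n].
/u/ (between /n/ and /n/) occurs before a nasal consonant → [ũ] by rule 2.
/n/ — not in any rule's target class → [n].
/e/ (between /n/ and /d/): rule 2 targets it, but not before a nasal consonant → unchanged [e].
/d/ — between /e/ and /m/; rule 1 does not apply here → [d].
/m/ — not in any rule's target class → [m].
/i/ (between /m/ and /v/): rule 2 targets it, but not before a nasal consonant → unchanged [i].
/v/ (between /i/ and /e/) is unaffected → [v].
/e/ (between /v/ and /b/): rule 2 targets it, but not before a nasal consonant → unchanged [e].
/b/ meets the environment for rule 1 (word-finally) → [p].

[ɡẽnũnedmivep]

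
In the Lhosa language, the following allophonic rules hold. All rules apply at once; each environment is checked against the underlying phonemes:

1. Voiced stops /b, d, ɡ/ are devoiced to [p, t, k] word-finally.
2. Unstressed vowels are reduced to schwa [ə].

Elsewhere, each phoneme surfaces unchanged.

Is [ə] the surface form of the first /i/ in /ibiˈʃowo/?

Yes

Rule 2 applies to /i/ (word-initial: in an unstressed syllable) → [ə].
The actual realization is [ə], which matches [ə].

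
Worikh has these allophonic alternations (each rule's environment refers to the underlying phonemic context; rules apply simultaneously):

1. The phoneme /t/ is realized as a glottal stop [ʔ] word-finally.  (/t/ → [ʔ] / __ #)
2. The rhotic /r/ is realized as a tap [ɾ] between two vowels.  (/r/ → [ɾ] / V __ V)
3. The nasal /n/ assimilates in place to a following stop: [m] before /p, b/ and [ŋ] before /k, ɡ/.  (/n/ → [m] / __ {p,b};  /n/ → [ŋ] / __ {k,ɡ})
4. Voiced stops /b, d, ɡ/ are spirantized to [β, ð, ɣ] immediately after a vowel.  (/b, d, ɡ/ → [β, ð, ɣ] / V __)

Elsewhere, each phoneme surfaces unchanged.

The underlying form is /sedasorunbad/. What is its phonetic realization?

[seðasoɾumbað]

/s/ stays [s].
/e/ (between /s/ and /d/): no rule targets it → [e].
/d/ meets the environment for rule 4 (immediately after a vowel) → [ð].
/a/ (between /d/ and /s/) is unaffected → [a].
/s/ stays [s].
/o/ stays [o].
/r/ (between /o/ and /u/) occurs between two vowels → [ɾ] by rule 2.
/u/ stays [u].
/n/ — between /u/ and /b/, before a labial or velar stop — surfaces as [m] (rule 3).
/b/ (between /n/ and /a/): rule 4 targets it, but not immediately after a vowel → unchanged [b].
/a/ stays [a].
/d/ (word-final) occurs immediately after a vowel → [ð] by rule 4.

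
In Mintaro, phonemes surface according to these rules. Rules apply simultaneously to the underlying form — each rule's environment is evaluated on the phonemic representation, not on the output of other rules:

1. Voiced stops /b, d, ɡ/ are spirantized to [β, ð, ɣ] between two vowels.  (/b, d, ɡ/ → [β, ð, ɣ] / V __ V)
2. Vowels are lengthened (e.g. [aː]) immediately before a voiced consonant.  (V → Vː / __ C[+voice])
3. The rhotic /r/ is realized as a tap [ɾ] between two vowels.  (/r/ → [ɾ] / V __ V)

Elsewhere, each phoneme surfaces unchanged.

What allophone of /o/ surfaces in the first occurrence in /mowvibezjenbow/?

Rule 2 applies to /o/ (between /m/ and /w/: before a voiced consonant) → [oː].

[oː]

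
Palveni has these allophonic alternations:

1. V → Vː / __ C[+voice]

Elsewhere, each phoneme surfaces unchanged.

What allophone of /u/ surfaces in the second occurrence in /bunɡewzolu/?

/u/ (word-final) is in the target of rule 1 but the environment (before a voiced consonant) is not met → [u].

[u]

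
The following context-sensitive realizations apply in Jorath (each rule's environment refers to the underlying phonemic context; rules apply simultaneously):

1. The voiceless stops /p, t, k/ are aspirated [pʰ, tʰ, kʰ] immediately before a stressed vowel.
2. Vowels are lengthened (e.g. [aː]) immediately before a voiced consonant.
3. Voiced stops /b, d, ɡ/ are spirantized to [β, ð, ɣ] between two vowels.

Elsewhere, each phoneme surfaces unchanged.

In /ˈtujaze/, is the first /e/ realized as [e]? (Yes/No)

/e/ (word-final): rule 2 targets it, but not before a voiced consonant → unchanged [e].
The actual realization is [e], which matches [e].

Yes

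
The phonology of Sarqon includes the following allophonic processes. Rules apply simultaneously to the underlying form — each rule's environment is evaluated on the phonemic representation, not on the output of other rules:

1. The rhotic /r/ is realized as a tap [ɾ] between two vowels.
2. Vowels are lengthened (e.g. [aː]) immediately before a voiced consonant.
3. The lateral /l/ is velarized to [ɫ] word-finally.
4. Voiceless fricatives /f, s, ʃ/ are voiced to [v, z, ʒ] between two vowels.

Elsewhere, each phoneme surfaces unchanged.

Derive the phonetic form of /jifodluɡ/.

[jivoːdluːɡ]

/j/ — not in any rule's target class → [j].
/i/ (between /j/ and /f/): rule 2 targets it, but not before a voiced consonant → unchanged [i].
/f/ meets the environment for rule 4 (between two vowels) → [v].
/o/ — between /f/ and /d/, before a voiced consonant — surfaces as [oː] (rule 2).
/d/ — not in any rule's target class → [d].
/l/ — between /d/ and /u/; rule 3 does not apply here → [l].
/u/ meets the environment for rule 2 (before a voiced consonant) → [uː].
/ɡ/ stays [ɡ].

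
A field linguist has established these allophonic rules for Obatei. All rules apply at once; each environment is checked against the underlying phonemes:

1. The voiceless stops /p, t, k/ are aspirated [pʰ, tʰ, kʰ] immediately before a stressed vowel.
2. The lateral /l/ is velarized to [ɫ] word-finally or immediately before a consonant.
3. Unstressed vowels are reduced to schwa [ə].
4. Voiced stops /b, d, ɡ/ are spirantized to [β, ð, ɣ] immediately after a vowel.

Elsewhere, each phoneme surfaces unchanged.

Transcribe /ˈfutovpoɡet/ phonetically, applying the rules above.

/f/ (word-initial): no rule targets it → [f].
/u/ (between /f/ and /t/): rule 3 targets it, but not in an unstressed syllable → unchanged [u].
/t/ (between /u/ and /o/) fails the environment for rule 1, so it stays [t].
/o/ meets the environment for rule 3 (in an unstressed syllable) → [ə].
/v/ — not in any rule's target class → [v].
/p/ (between /v/ and /o/): rule 1 targets it, but not immediately before a stressed vowel → unchanged [p].
/o/ (between /p/ and /ɡ/): in an unstressed syllable, so rule 3 applies → [ə].
/ɡ/ — between /o/ and /e/, immediately after a vowel — surfaces as [ɣ] (rule 4).
Rule 3 applies to /e/ (between /ɡ/ and /t/: in an unstressed syllable) → [ə].
/t/ (word-final) is in the target of rule 1 but the environment (immediately before a stressed vowel) is not met → [t].

[ˈfutəvpəɣət]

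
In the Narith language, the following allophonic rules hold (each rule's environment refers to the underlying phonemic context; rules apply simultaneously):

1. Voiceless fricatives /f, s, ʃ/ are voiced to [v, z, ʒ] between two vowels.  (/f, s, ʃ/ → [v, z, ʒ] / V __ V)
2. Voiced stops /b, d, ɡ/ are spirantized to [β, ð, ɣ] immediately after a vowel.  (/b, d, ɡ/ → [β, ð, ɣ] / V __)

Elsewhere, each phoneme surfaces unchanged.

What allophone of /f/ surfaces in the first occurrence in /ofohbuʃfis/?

/f/ — between /o/ and /o/, between two vowels — surfaces as [v] (rule 1).

[v]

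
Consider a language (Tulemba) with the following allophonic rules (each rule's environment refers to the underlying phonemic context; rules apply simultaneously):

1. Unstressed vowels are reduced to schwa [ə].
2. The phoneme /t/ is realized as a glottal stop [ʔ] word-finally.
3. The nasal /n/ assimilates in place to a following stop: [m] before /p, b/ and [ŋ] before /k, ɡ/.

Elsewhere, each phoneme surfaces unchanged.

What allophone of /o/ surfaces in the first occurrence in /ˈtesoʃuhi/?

[ə]

/o/ meets the environment for rule 1 (in an unstressed syllable) → [ə].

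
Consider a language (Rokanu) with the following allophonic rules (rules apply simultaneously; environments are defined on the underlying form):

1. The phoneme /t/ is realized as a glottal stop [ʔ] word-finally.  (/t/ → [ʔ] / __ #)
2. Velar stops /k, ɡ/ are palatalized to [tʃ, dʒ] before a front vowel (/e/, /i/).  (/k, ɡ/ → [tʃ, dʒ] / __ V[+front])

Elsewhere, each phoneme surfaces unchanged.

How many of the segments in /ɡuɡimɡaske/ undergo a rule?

Segments that undergo a rule: /ɡ/ → [dʒ] (rule 2); /k/ → [tʃ] (rule 2).
All other segments surface unchanged.

2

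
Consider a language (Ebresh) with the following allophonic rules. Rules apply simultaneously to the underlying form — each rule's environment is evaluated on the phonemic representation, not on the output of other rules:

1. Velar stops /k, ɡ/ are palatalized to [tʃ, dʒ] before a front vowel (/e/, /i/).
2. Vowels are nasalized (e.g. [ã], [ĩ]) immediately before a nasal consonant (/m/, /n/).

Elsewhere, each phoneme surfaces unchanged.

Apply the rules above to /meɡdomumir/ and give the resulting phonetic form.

/m/ (word-initial): no rule targets it → [m].
/e/ (between /m/ and /ɡ/) fails the environment for rule 2, so it stays [e].
/ɡ/ (between /e/ and /d/) is in the target of rule 1 but the environment (before a front vowel) is not met → [ɡ].
/d/ (between /ɡ/ and /o/): no rule targets it → [d].
/o/ (between /d/ and /m/): before a nasal consonant, so rule 2 applies → [õ].
/m/ (between /o/ and /u/): no rule targets it → [m].
/u/ — between /m/ and /m/, before a nasal consonant — surfaces as [ũ] (rule 2).
/m/ (between /u/ and /i/) is unaffected → [m].
/i/ (between /m/ and /r/) fails the environment for rule 2, so it stays [i].
/r/ (word-final): no rule targets it → [r].

[meɡdõmũmir]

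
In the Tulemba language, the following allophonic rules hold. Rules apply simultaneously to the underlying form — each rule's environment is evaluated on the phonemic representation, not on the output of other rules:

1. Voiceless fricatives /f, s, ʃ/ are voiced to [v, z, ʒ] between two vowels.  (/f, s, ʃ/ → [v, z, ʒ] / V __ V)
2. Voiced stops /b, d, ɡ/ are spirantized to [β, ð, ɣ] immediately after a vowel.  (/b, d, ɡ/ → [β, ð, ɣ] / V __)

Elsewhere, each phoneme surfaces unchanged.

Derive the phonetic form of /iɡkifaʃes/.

Rule 2 applies to /ɡ/ (between /i/ and /k/: immediately after a vowel) → [ɣ].
/f/ (between /i/ and /a/): between two vowels, so rule 1 applies → [v].
/ʃ/ — between /a/ and /e/, between two vowels — surfaces as [ʒ] (rule 1).
/s/ (word-final): rule 1 targets it, but not between two vowels → unchanged [s].

[iɣkivaʒes]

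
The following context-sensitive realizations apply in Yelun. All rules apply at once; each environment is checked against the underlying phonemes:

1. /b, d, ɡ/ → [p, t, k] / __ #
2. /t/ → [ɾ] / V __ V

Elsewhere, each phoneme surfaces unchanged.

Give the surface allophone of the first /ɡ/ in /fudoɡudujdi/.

/ɡ/ (between /o/ and /u/) fails the environment for rule 1, so it stays [ɡ].

[ɡ]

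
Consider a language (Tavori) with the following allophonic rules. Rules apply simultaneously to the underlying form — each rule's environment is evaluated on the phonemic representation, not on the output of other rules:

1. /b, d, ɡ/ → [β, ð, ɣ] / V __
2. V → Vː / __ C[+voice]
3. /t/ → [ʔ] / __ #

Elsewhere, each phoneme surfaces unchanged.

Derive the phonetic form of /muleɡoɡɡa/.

/u/ (between /m/ and /l/) occurs before a voiced consonant → [uː] by rule 2.
/e/ — between /l/ and /ɡ/, before a voiced consonant — surfaces as [eː] (rule 2).
/ɡ/ (between /e/ and /o/): immediately after a vowel, so rule 1 applies → [ɣ].
/o/ (between /ɡ/ and /ɡ/) occurs before a voiced consonant → [oː] by rule 2.
/ɡ/ meets the environment for rule 1 (immediately after a vowel) → [ɣ].
/ɡ/ (between /ɡ/ and /a/) is in the target of rule 1 but the environment (immediately after a vowel) is not met → [ɡ].
/a/ (word-final) is in the target of rule 2 but the environment (before a voiced consonant) is not met → [a].

[muːleːɣoːɣɡa]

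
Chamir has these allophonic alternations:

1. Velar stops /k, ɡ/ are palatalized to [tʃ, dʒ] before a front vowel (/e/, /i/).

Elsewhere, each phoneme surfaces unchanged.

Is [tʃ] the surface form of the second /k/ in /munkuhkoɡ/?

/k/ — between /h/ and /o/; rule 1 does not apply here → [k].
The actual realization is [k], not [tʃ].

No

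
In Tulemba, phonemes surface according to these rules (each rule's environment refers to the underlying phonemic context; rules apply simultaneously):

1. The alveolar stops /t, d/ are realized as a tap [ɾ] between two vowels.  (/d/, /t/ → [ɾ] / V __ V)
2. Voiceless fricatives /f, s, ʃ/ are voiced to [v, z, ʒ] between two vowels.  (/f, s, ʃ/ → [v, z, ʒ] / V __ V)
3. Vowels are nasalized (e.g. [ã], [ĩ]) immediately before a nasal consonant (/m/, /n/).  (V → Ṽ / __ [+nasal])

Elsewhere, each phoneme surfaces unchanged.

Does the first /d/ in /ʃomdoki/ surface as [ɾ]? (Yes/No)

No

/d/ — between /m/ and /o/; rule 1 does not apply here → [d].
The actual realization is [d], not [ɾ].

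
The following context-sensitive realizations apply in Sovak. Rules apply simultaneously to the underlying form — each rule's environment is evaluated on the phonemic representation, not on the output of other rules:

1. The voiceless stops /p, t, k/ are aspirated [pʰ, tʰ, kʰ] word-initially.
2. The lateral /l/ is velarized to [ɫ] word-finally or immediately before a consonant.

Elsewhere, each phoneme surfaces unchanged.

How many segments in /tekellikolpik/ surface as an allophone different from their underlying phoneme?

3

Segments that undergo a rule: /t/ → [tʰ] (rule 1); /l/ → [ɫ] (rule 2); /l/ → [ɫ] (rule 2).
All other segments surface unchanged.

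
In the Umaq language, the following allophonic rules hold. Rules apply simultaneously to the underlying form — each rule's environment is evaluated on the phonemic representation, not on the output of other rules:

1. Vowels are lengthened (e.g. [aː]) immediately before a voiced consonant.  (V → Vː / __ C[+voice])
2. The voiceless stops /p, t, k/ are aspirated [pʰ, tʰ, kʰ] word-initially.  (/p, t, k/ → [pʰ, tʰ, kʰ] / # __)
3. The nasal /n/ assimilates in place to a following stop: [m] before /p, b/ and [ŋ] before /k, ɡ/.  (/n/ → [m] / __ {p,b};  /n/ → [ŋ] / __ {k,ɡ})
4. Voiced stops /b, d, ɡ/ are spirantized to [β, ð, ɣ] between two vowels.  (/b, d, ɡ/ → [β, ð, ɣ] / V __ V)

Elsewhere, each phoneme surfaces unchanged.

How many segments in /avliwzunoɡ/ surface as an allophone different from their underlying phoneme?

4

Segments that undergo a rule: /a/ → [aː] (rule 1); /i/ → [iː] (rule 1); /u/ → [uː] (rule 1); /o/ → [oː] (rule 1).
All other segments surface unchanged.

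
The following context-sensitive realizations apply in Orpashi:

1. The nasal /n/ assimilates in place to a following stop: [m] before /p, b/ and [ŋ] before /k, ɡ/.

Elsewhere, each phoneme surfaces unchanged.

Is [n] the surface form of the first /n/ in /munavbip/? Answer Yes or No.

Yes

/n/ (between /u/ and /a/) fails the environment for rule 1, so it stays [n].
The actual realization is [n], which matches [n].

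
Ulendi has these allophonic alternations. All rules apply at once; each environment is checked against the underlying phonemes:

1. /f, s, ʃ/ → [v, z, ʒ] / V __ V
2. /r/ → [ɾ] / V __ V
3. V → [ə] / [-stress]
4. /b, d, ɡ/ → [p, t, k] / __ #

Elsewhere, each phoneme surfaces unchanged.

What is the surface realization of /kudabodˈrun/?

[kədəbədˈrun]

/k/ (word-initial) is unaffected → [k].
/u/ — between /k/ and /d/, in an unstressed syllable — surfaces as [ə] (rule 3).
/d/ (between /u/ and /a/): rule 4 targets it, but not word-finally → unchanged [d].
Rule 3 applies to /a/ (between /d/ and /b/: in an unstressed syllable) → [ə].
/b/ (between /a/ and /o/) fails the environment for rule 4, so it stays [b].
/o/ (between /b/ and /d/): in an unstressed syllable, so rule 3 applies → [ə].
/d/ (between /o/ and /r/) fails the environment for rule 4, so it stays [d].
/r/ (between /d/ and /u/): rule 2 targets it, but not between two vowels → unchanged [r].
/u/ (between /r/ and /n/): rule 3 targets it, but not in an unstressed syllable → unchanged [u].
/n/ (word-final) is unaffected → [n].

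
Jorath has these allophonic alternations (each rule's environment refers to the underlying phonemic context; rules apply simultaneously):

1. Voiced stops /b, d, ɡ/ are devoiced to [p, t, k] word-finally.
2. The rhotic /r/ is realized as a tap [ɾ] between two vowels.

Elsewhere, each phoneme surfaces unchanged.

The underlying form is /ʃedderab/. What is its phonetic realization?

[ʃeddeɾap]

/ʃ/ — not in any rule's target class → [ʃ].
/e/ (between /ʃ/ and /d/) is unaffected → [e].
/d/ (between /e/ and /d/): rule 1 targets it, but not word-finally → unchanged [d].
/d/ (between /d/ and /e/): rule 1 targets it, but not word-finally → unchanged [d].
/e/ — not in any rule's target class → [e].
/r/ (between /e/ and /a/) occurs between two vowels → [ɾ] by rule 2.
/a/ (between /r/ and /b/) is unaffected → [a].
/b/ meets the environment for rule 1 (word-finally) → [p].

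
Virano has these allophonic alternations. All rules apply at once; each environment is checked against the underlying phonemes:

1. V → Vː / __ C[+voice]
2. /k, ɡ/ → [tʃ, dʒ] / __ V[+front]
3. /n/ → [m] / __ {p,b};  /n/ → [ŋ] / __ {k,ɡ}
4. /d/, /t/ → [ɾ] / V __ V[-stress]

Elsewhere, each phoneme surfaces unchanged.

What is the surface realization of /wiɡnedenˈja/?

/w/ (word-initial): no rule targets it → [w].
/i/ (between /w/ and /ɡ/): before a voiced consonant, so rule 1 applies → [iː].
/ɡ/ (between /i/ and /n/) is in the target of rule 2 but the environment (before a front vowel) is not met → [ɡ].
/n/ (between /ɡ/ and /e/) is in the target of rule 3 but the environment (before a labial or velar stop) is not met → [n].
/e/ (between /n/ and /d/): before a voiced consonant, so rule 1 applies → [eː].
/d/ meets the environment for rule 4 (between a vowel and a following unstressed vowel) → [ɾ].
Rule 1 applies to /e/ (between /d/ and /n/: before a voiced consonant) → [eː].
/n/ (between /e/ and /j/): rule 3 targets it, but not before a labial or velar stop → unchanged [n].
/j/ (between /n/ and /a/) is unaffected → [j].
/a/ — word-final; rule 1 does not apply here → [a].

[wiːɡneːɾeːnˈja]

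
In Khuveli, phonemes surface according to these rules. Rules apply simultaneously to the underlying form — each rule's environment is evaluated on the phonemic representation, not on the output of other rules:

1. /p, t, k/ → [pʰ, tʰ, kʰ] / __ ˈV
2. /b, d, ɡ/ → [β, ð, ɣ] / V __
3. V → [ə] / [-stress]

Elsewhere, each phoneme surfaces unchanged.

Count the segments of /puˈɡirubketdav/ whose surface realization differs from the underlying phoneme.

Segments that undergo a rule: /u/ → [ə] (rule 3); /ɡ/ → [ɣ] (rule 2); /u/ → [ə] (rule 3); /b/ → [β] (rule 2); /e/ → [ə] (rule 3); /a/ → [ə] (rule 3).
All other segments surface unchanged.

6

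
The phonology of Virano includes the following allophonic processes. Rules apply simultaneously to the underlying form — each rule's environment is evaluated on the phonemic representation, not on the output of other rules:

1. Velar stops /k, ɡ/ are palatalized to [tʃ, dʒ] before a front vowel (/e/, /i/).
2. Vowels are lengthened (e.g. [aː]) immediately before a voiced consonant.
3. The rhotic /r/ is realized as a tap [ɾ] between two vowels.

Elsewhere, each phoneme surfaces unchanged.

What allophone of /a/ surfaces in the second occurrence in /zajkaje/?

[aː]

/a/ (between /k/ and /j/) occurs before a voiced consonant → [aː] by rule 2.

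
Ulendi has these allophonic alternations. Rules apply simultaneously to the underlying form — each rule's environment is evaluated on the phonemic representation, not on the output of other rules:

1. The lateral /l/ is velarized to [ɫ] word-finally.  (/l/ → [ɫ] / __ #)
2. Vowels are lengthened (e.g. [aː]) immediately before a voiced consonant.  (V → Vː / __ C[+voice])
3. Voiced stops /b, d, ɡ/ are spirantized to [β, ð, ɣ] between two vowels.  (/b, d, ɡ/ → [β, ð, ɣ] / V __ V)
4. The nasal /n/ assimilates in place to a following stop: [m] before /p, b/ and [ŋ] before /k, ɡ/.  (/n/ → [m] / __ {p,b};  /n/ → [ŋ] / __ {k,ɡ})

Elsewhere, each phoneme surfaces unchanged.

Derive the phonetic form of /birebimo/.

[biːreːβiːmo]

/b/ (word-initial) is in the target of rule 3 but the environment (between two vowels) is not met → [b].
Rule 2 applies to /i/ (between /b/ and /r/: before a voiced consonant) → [iː].
/r/ stays [r].
/e/ (between /r/ and /b/) occurs before a voiced consonant → [eː] by rule 2.
/b/ (between /e/ and /i/): between two vowels, so rule 3 applies → [β].
/i/ (between /b/ and /m/) occurs before a voiced consonant → [iː] by rule 2.
/m/ — not in any rule's target class → [m].
/o/ (word-final): rule 2 targets it, but not before a voiced consonant → unchanged [o].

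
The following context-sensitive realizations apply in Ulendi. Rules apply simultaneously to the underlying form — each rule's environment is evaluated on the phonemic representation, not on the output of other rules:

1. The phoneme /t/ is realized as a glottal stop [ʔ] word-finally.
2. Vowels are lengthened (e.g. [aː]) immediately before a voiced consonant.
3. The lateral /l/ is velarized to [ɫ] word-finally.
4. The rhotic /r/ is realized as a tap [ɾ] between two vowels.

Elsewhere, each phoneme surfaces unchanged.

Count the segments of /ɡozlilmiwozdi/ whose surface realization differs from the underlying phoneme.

Segments that undergo a rule: /o/ → [oː] (rule 2); /i/ → [iː] (rule 2); /i/ → [iː] (rule 2); /o/ → [oː] (rule 2).
All other segments surface unchanged.

4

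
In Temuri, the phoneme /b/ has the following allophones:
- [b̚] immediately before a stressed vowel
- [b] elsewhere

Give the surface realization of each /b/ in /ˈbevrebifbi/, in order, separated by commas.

[b̚], [b], [b]

Occurrence 1 (position 1): immediately before a stressed vowel → [b̚].
Occurrence 2 (position 6): no conditioning environment matches → elsewhere allophone [b].
Occurrence 3 (position 9): no conditioning environment matches → elsewhere allophone [b].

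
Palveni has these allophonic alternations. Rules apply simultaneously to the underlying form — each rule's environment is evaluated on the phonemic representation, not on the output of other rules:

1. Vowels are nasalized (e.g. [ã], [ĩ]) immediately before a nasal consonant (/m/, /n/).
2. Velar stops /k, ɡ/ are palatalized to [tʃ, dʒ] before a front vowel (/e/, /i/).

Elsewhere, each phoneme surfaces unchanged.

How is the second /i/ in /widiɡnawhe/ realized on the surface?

[i]

/i/ (between /d/ and /ɡ/) fails the environment for rule 1, so it stays [i].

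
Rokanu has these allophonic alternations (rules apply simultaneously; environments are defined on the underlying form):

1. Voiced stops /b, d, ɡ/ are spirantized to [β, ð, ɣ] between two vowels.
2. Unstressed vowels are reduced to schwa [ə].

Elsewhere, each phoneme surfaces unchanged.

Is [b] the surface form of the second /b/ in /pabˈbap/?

Yes

/b/ (between /b/ and /a/) fails the environment for rule 1, so it stays [b].
The actual realization is [b], which matches [b].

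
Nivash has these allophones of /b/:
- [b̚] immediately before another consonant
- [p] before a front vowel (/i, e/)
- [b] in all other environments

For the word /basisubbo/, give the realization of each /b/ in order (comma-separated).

Occurrence 1 (position 1): no conditioning environment matches → elsewhere allophone [b].
Occurrence 2 (position 7): immediately before another consonant → [b̚].
Occurrence 3 (position 8): no conditioning environment matches → elsewhere allophone [b].

[b], [b̚], [b]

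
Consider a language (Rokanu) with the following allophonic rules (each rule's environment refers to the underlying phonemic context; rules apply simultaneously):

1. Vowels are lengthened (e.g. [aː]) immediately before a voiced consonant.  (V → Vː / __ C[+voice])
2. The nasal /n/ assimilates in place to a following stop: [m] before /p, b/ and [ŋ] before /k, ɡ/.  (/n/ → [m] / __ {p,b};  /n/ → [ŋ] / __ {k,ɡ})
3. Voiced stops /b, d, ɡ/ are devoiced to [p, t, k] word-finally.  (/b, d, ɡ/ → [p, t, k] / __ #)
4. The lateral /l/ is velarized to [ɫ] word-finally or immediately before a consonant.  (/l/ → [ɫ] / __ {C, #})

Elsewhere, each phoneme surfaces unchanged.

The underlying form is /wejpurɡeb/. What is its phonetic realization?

Rule 1 applies to /e/ (between /w/ and /j/: before a voiced consonant) → [eː].
Rule 1 applies to /u/ (between /p/ and /r/: before a voiced consonant) → [uː].
/ɡ/ (between /r/ and /e/) is in the target of rule 3 but the environment (word-finally) is not met → [ɡ].
/e/ (between /ɡ/ and /b/) occurs before a voiced consonant → [eː] by rule 1.
/b/ (word-final) occurs word-finally → [p] by rule 3.

[weːjpuːrɡeːp]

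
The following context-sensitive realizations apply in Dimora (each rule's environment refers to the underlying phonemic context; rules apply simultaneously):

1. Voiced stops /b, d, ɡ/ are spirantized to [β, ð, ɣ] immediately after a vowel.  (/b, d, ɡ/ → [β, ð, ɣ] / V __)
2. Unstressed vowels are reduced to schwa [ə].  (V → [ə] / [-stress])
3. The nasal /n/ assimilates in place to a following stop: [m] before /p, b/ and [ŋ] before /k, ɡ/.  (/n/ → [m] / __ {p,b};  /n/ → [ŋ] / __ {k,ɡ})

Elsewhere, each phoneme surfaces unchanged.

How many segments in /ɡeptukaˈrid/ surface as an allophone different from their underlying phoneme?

4

Segments that undergo a rule: /e/ → [ə] (rule 2); /u/ → [ə] (rule 2); /a/ → [ə] (rule 2); /d/ → [ð] (rule 1).
All other segments surface unchanged.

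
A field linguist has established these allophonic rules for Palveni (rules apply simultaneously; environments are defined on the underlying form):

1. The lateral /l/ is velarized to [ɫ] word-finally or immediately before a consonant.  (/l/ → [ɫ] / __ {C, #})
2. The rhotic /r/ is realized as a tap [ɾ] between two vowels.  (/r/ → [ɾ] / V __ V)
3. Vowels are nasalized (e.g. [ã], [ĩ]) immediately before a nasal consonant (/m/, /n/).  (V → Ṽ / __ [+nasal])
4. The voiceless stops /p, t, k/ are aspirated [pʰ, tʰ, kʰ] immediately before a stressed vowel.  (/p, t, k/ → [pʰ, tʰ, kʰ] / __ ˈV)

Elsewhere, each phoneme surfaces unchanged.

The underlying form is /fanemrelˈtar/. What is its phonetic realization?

/f/ (word-initial) is unaffected → [f].
/a/ (between /f/ and /n/) occurs before a nasal consonant → [ã] by rule 3.
/n/ stays [n].
/e/ — between /n/ and /m/, before a nasal consonant — surfaces as [ẽ] (rule 3).
/m/ — not in any rule's target class → [m].
/r/ (between /m/ and /e/) fails the environment for rule 2, so it stays [r].
/e/ — between /r/ and /l/; rule 3 does not apply here → [e].
/l/ meets the environment for rule 1 (word-finally or immediately before a consonant) → [ɫ].
/t/ (between /l/ and /a/): immediately before a stressed vowel, so rule 4 applies → [tʰ].
/a/ (between /t/ and /r/) fails the environment for rule 3, so it stays [a].
/r/ — word-final; rule 2 does not apply here → [r].

[fãnẽmreɫˈtʰar]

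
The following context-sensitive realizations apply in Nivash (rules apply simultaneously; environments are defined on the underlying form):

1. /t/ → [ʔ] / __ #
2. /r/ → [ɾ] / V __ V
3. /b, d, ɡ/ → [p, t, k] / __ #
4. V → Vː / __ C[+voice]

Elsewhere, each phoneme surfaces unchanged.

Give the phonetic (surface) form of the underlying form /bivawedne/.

/b/ (word-initial) fails the environment for rule 3, so it stays [b].
Rule 4 applies to /i/ (between /b/ and /v/: before a voiced consonant) → [iː].
/v/ (between /i/ and /a/): no rule targets it → [v].
/a/ (between /v/ and /w/): before a voiced consonant, so rule 4 applies → [aː].
/w/ stays [w].
/e/ — between /w/ and /d/, before a voiced consonant — surfaces as [eː] (rule 4).
/d/ — between /e/ and /n/; rule 3 does not apply here → [d].
/n/ — not in any rule's target class → [n].
/e/ (word-final): rule 4 targets it, but not before a voiced consonant → unchanged [e].

[biːvaːweːdne]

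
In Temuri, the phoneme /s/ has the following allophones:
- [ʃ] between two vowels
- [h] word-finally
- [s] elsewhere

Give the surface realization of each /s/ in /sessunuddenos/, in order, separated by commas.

[s], [s], [s], [h]

Occurrence 1 (position 1): no conditioning environment matches → elsewhere allophone [s].
Occurrence 2 (position 3): no conditioning environment matches → elsewhere allophone [s].
Occurrence 3 (position 4): no conditioning environment matches → elsewhere allophone [s].
Occurrence 4 (position 13): word-finally → [h].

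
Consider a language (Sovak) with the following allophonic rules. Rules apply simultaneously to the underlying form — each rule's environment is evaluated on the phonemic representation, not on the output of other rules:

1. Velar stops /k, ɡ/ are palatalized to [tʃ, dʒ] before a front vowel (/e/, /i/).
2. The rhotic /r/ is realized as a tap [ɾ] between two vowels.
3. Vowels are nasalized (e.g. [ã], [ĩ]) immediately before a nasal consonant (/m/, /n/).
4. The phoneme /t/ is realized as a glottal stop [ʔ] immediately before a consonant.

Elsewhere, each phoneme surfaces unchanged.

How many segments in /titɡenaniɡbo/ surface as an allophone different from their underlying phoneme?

4

Segments that undergo a rule: /t/ → [ʔ] (rule 4); /ɡ/ → [dʒ] (rule 1); /e/ → [ẽ] (rule 3); /a/ → [ã] (rule 3).
All other segments surface unchanged.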